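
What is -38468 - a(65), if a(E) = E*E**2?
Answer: -313093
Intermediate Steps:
a(E) = E**3
-38468 - a(65) = -38468 - 1*65**3 = -38468 - 1*274625 = -38468 - 274625 = -313093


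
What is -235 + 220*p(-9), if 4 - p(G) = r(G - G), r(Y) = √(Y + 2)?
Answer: 645 - 220*√2 ≈ 333.87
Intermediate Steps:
r(Y) = √(2 + Y)
p(G) = 4 - √2 (p(G) = 4 - √(2 + (G - G)) = 4 - √(2 + 0) = 4 - √2)
-235 + 220*p(-9) = -235 + 220*(4 - √2) = -235 + (880 - 220*√2) = 645 - 220*√2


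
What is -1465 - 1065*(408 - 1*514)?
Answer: 111425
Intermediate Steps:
-1465 - 1065*(408 - 1*514) = -1465 - 1065*(408 - 514) = -1465 - 1065*(-106) = -1465 + 112890 = 111425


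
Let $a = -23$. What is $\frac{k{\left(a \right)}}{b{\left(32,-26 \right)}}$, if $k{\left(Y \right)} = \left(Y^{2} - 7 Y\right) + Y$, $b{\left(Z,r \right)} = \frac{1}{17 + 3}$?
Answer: $13340$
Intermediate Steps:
$b{\left(Z,r \right)} = \frac{1}{20}$
$k{\left(Y \right)} = Y^{2} - 6 Y$
$\frac{k{\left(a \right)}}{b{\left(32,-26 \right)}} = - 23 \left(-6 - 23\right) \frac{1}{\frac{1}{20}} = \left(-23\right) \left(-29\right) 20 = 667 \cdot 20 = 13340$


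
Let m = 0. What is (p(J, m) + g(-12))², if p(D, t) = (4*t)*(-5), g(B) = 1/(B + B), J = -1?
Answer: 1/576 ≈ 0.0017361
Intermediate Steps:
g(B) = 1/(2*B)
p(D, t) = -20*t
(p(J, m) + g(-12))² = (-20*0 + (½)/(-12))² = (0 + (½)*(-1/12))² = (0 - 1/24)² = (-1/24)² = 1/576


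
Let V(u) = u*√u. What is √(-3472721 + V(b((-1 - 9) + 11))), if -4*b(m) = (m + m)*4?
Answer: √(-3472721 - 2*I*√2) ≈ 0.e-3 - 1863.5*I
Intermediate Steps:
b(m) = -2*m (b(m) = -(m + m)*4/4 = -2*m*4/4 = -2*m)
V(u) = u^(3/2)
√(-3472721 + V(b((-1 - 9) + 11))) = √(-3472721 + (-2*((-1 - 9) + 11))^(3/2)) = √(-3472721 + (-2*(-10 + 11))^(3/2)) = √(-3472721 + (-2*1)^(3/2)) = √(-3472721 + (-2)^(3/2)) = √(-3472721 - 2*I*√2)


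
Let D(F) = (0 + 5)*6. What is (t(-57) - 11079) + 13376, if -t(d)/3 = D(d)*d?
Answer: 7427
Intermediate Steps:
D(F) = 30 (D(F) = 5*6 = 30)
t(d) = -90*d
(t(-57) - 11079) + 13376 = (-90*(-57) - 11079) + 13376 = (5130 - 11079) + 13376 = -5949 + 13376 = 7427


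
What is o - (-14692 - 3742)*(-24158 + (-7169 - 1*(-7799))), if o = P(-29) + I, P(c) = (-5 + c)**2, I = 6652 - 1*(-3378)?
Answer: -433703966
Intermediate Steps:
I = 10030 (I = 6652 + 3378 = 10030)
o = 11186 (o = (-5 - 29)**2 + 10030 = (-34)**2 + 10030 = 1156 + 10030 = 11186)
o - (-14692 - 3742)*(-24158 + (-7169 - 1*(-7799))) = 11186 - (-14692 - 3742)*(-24158 + (-7169 - 1*(-7799))) = 11186 - (-18434)*(-24158 + (-7169 + 7799)) = 11186 - (-18434)*(-24158 + 630) = 11186 - (-18434)*(-23528) = 11186 - 1*433715152 = 11186 - 433715152 = -433703966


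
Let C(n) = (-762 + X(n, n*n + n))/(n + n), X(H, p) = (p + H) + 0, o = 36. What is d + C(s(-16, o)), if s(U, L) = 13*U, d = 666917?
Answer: 138697693/208 ≈ 6.6682e+5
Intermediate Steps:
X(H, p) = H + p (X(H, p) = (H + p) + 0 = H + p)
C(n) = (-762 + n² + 2*n)/(2*n) (C(n) = (-762 + (n + (n*n + n)))/(n + n) = (-762 + (n + (n² + n)))/((2*n)) = (-762 + (n + (n + n²)))*(1/(2*n)) = (-762 + (n² + 2*n))*(1/(2*n)) = (-762 + n² + 2*n)*(1/(2*n)) = (-762 + n² + 2*n)/(2*n))
d + C(s(-16, o)) = 666917 + (1 + (13*(-16))/2 - 381/(13*(-16))) = 666917 + (1 + (½)*(-208) - 381/(-208)) = 666917 + (1 - 104 - 381*(-1/208)) = 666917 + (1 - 104 + 381/208) = 666917 - 21043/208 = 138697693/208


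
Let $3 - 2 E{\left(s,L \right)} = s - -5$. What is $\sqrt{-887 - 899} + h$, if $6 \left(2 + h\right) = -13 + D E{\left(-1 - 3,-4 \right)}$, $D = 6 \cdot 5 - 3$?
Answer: $\frac{1}{3} + i \sqrt{1786} \approx 0.33333 + 42.261 i$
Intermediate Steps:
$E{\left(s,L \right)} = -1 - \frac{s}{2}$ ($E{\left(s,L \right)} = \frac{3}{2} - \frac{s - -5}{2} = \frac{3}{2} - \frac{s + 5}{2} = \frac{3}{2} - \frac{5 + s}{2} = \frac{3}{2} - \left(\frac{5}{2} + \frac{s}{2}\right) = -1 - \frac{s}{2}$)
$D = 27$ ($D = 30 - 3 = 27$)
$h = \frac{1}{3}$ ($h = -2 + \frac{-13 + 27 \left(-1 - \frac{-1 - 3}{2}\right)}{6} = -2 + \frac{-13 + 27 \left(-1 - -2\right)}{6} = -2 + \frac{-13 + 27 \left(-1 + 2\right)}{6} = -2 + \frac{-13 + 27 \cdot 1}{6} = -2 + \frac{-13 + 27}{6} = -2 + \frac{1}{6} \cdot 14 = -2 + \frac{7}{3} = \frac{1}{3} \approx 0.33333$)
$\sqrt{-887 - 899} + h = \sqrt{-887 - 899} + \frac{1}{3} = \sqrt{-1786} + \frac{1}{3} = i \sqrt{1786} + \frac{1}{3} = \frac{1}{3} + i \sqrt{1786}$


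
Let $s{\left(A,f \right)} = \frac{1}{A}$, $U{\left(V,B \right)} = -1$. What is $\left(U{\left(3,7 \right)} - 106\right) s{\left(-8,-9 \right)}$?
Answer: $\frac{107}{8} \approx 13.375$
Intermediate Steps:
$\left(U{\left(3,7 \right)} - 106\right) s{\left(-8,-9 \right)} = \frac{-1 - 106}{-8} = \left(-107\right) \left(- \frac{1}{8}\right) = \frac{107}{8}$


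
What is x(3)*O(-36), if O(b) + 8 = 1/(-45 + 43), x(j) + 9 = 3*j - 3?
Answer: 51/2 ≈ 25.500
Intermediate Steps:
x(j) = -12 + 3*j (x(j) = -9 + (3*j - 3) = -9 + (-3 + 3*j) = -12 + 3*j)
O(b) = -17/2 (O(b) = -8 + 1/(-45 + 43) = -8 + 1/(-2) = -8 - ½ = -17/2)
x(3)*O(-36) = (-12 + 3*3)*(-17/2) = (-12 + 9)*(-17/2) = -3*(-17/2) = 51/2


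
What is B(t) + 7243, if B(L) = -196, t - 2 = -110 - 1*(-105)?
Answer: 7047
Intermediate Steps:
t = -3 (t = 2 + (-110 - 1*(-105)) = 2 + (-110 + 105) = 2 - 5 = -3)
B(t) + 7243 = -196 + 7243 = 7047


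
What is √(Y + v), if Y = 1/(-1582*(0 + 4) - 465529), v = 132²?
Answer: √3879436671223519/471857 ≈ 132.00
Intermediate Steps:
v = 17424
Y = -1/471857 (Y = 1/(-1582*4 - 465529) = 1/(-113*56 - 465529) = 1/(-6328 - 465529) = 1/(-471857) = -1/471857 ≈ -2.1193e-6)
√(Y + v) = √(-1/471857 + 17424) = √(8221636367/471857) = √3879436671223519/471857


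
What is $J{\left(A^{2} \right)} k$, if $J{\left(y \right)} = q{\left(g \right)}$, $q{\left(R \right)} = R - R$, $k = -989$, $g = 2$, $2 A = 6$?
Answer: $0$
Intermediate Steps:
$A = 3$ ($A = \frac{1}{2} \cdot 6 = 3$)
$q{\left(R \right)} = 0$
$J{\left(y \right)} = 0$
$J{\left(A^{2} \right)} k = 0 \left(-989\right) = 0$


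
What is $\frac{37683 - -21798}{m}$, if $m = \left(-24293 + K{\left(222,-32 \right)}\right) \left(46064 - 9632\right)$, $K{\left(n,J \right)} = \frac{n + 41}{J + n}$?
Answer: $- \frac{209285}{3113861256} \approx -6.7211 \cdot 10^{-5}$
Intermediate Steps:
$K{\left(n,J \right)} = \frac{41 + n}{J + n}$
$m = - \frac{84074253912}{95}$ ($m = \left(-24293 + \frac{41 + 222}{-32 + 222}\right) \left(46064 - 9632\right) = \left(-24293 + \frac{1}{190} \cdot 263\right) 36432 = \left(-24293 + \frac{263}{190}\right) 36432 = \left(- \frac{4615407}{190}\right) 36432 = - \frac{84074253912}{95} \approx -8.8499 \cdot 10^{8}$)
$\frac{37683 - -21798}{m} = \frac{37683 - -21798}{- \frac{84074253912}{95}} = \left(37683 + 21798\right) \left(- \frac{95}{84074253912}\right) = 59481 \left(- \frac{95}{84074253912}\right) = - \frac{209285}{3113861256}$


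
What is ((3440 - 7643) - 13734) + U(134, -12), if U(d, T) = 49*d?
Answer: -11371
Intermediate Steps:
((3440 - 7643) - 13734) + U(134, -12) = ((3440 - 7643) - 13734) + 49*134 = (-4203 - 13734) + 6566 = -17937 + 6566 = -11371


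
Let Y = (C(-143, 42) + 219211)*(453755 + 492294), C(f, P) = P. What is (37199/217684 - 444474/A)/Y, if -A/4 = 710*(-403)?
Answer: -3386242421/3229900086411336979810 ≈ -1.0484e-12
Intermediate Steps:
A = 1144520 (A = -2840*(-403) = -4*(-286130) = 1144520)
Y = 207424081397 (Y = (42 + 219211)*(453755 + 492294) = 219253*946049 = 207424081397)
(37199/217684 - 444474/A)/Y = (37199/217684 - 444474/1144520)/207424081397 = (37199*(1/217684) - 444474*1/1144520)*(1/207424081397) = (37199/217684 - 222237/572260)*(1/207424081397) = -3386242421/15571480730*1/207424081397 = -3386242421/3229900086411336979810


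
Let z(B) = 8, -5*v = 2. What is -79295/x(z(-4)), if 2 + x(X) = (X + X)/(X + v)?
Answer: -1506605/2 ≈ -7.5330e+5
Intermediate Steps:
v = -⅖ (v = -⅕*2 = -⅖ ≈ -0.40000)
x(X) = -2 + 2*X/(-⅖ + X) (x(X) = -2 + (X + X)/(X - ⅖) = -2 + (2*X)/(-⅖ + X) = -2 + 2*X/(-⅖ + X))
-79295/x(z(-4)) = -79295/(4/(-2 + 5*8)) = -79295/(4/(-2 + 40)) = -79295/(4/38) = -79295/(4*(1/38)) = -79295/2/19 = -79295*19/2 = -1506605/2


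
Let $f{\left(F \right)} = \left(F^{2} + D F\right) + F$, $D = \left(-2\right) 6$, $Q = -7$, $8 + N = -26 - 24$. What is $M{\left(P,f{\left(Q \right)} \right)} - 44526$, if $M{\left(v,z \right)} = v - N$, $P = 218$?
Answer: $-44250$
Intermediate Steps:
$N = -58$ ($N = -8 - 50 = -58$)
$D = -12$
$f{\left(F \right)} = F^{2} - 11 F$ ($f{\left(F \right)} = \left(F^{2} - 12 F\right) + F = F^{2} - 11 F$)
$M{\left(v,z \right)} = 58 + v$ ($M{\left(v,z \right)} = v - -58 = v + 58 = 58 + v$)
$M{\left(P,f{\left(Q \right)} \right)} - 44526 = \left(58 + 218\right) - 44526 = 276 - 44526 = -44250$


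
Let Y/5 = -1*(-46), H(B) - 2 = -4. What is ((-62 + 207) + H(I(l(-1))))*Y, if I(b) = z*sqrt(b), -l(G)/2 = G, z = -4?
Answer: 32890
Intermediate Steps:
l(G) = -2*G
I(b) = -4*sqrt(b)
H(B) = -2 (H(B) = 2 - 4 = -2)
Y = 230 (Y = 5*(-1*(-46)) = 5*46 = 230)
((-62 + 207) + H(I(l(-1))))*Y = ((-62 + 207) - 2)*230 = (145 - 2)*230 = 143*230 = 32890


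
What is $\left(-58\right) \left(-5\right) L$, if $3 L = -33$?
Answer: $-3190$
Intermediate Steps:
$L = -11$ ($L = \frac{1}{3} \left(-33\right) = -11$)
$\left(-58\right) \left(-5\right) L = \left(-58\right) \left(-5\right) \left(-11\right) = 290 \left(-11\right) = -3190$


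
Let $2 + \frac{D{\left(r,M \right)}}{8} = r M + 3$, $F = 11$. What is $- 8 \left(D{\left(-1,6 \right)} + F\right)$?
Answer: $232$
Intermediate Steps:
$D{\left(r,M \right)} = 8 + 8 M r$ ($D{\left(r,M \right)} = -16 + 8 \left(r M + 3\right) = -16 + 8 \left(M r + 3\right) = -16 + 8 \left(3 + M r\right) = -16 + \left(24 + 8 M r\right) = 8 + 8 M r$)
$- 8 \left(D{\left(-1,6 \right)} + F\right) = - 8 \left(\left(8 + 8 \cdot 6 \left(-1\right)\right) + 11\right) = - 8 \left(\left(8 - 48\right) + 11\right) = - 8 \left(-40 + 11\right) = \left(-8\right) \left(-29\right) = 232$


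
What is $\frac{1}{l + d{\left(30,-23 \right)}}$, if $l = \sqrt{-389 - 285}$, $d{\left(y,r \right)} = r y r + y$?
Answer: $\frac{7950}{126405337} - \frac{i \sqrt{674}}{252810674} \approx 6.2893 \cdot 10^{-5} - 1.0269 \cdot 10^{-7} i$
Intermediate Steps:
$d{\left(y,r \right)} = y + y r^{2}$ ($d{\left(y,r \right)} = y r^{2} + y = y + y r^{2}$)
$l = i \sqrt{674}$ ($l = \sqrt{-674} = i \sqrt{674} \approx 25.962 i$)
$\frac{1}{l + d{\left(30,-23 \right)}} = \frac{1}{i \sqrt{674} + 30 \left(1 + \left(-23\right)^{2}\right)} = \frac{1}{i \sqrt{674} + 30 \left(1 + 529\right)} = \frac{1}{i \sqrt{674} + 30 \cdot 530} = \frac{1}{i \sqrt{674} + 15900} = \frac{1}{15900 + i \sqrt{674}}$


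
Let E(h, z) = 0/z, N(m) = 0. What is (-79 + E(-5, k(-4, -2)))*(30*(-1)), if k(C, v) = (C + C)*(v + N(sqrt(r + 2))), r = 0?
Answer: 2370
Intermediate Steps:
k(C, v) = 2*C*v (k(C, v) = (C + C)*(v + 0) = (2*C)*v = 2*C*v)
E(h, z) = 0
(-79 + E(-5, k(-4, -2)))*(30*(-1)) = (-79 + 0)*(30*(-1)) = -79*(-30) = 2370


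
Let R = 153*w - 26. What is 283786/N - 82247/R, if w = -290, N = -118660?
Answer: -64534869/119727940 ≈ -0.53901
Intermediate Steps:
R = -44396 (R = 153*(-290) - 26 = -44370 - 26 = -44396)
283786/N - 82247/R = 283786/(-118660) - 82247/(-44396) = 283786*(-1/118660) - 82247*(-1/44396) = -141893/59330 + 7477/4036 = -64534869/119727940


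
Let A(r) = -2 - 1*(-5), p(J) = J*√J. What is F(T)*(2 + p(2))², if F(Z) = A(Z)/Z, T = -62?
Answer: -18/31 - 12*√2/31 ≈ -1.1281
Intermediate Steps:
p(J) = J^(3/2)
A(r) = 3 (A(r) = -2 + 5 = 3)
F(Z) = 3/Z
F(T)*(2 + p(2))² = (3/(-62))*(2 + 2^(3/2))² = (3*(-1/62))*(2 + 2*√2)² = -3*(2 + 2*√2)²/62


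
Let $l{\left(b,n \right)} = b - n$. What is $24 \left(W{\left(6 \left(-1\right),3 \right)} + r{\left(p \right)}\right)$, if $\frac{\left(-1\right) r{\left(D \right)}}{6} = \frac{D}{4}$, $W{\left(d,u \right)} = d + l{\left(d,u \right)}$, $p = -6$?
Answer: $-144$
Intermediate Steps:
$W{\left(d,u \right)} = - u + 2 d$ ($W{\left(d,u \right)} = d + \left(d - u\right) = - u + 2 d$)
$r{\left(D \right)} = - \frac{3 D}{2}$ ($r{\left(D \right)} = - 6 \frac{D}{4} = - \frac{3 D}{2}$)
$24 \left(W{\left(6 \left(-1\right),3 \right)} + r{\left(p \right)}\right) = 24 \left(\left(\left(-1\right) 3 + 2 \cdot 6 \left(-1\right)\right) - -9\right) = 24 \left(\left(-3 + 2 \left(-6\right)\right) + 9\right) = 24 \left(\left(-3 - 12\right) + 9\right) = 24 \left(-15 + 9\right) = 24 \left(-6\right) = -144$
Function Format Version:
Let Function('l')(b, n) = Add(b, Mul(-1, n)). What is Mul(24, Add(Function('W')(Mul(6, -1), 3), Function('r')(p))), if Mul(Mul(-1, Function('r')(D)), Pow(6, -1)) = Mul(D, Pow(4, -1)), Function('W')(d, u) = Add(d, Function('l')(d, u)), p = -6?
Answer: -144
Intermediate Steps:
Function('W')(d, u) = Add(Mul(-1, u), Mul(2, d)) (Function('W')(d, u) = Add(d, Add(d, Mul(-1, u))) = Add(Mul(-1, u), Mul(2, d)))
Function('r')(D) = Mul(Rational(-3, 2), D) (Function('r')(D) = Mul(-6, Mul(D, Pow(4, -1))) = Mul(-6, Mul(D, Rational(1, 4))) = Mul(-6, Mul(Rational(1, 4), D)) = Mul(Rational(-3, 2), D))
Mul(24, Add(Function('W')(Mul(6, -1), 3), Function('r')(p))) = Mul(24, Add(Add(Mul(-1, 3), Mul(2, Mul(6, -1))), Mul(Rational(-3, 2), -6))) = Mul(24, Add(Add(-3, Mul(2, -6)), 9)) = Mul(24, Add(Add(-3, -12), 9)) = Mul(24, Add(-15, 9)) = Mul(24, -6) = -144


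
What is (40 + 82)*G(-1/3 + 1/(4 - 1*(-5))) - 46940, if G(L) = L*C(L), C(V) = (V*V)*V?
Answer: -307971388/6561 ≈ -46940.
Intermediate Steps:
C(V) = V³ (C(V) = V²*V = V³)
G(L) = L⁴ (G(L) = L*L³ = L⁴)
(40 + 82)*G(-1/3 + 1/(4 - 1*(-5))) - 46940 = (40 + 82)*(-1/3 + 1/(4 - 1*(-5)))⁴ - 46940 = 122*(-1*⅓ + 1/(4 + 5))⁴ - 46940 = 122*(-⅓ + 1/9)⁴ - 46940 = 122*(-⅓ + 1*(⅑))⁴ - 46940 = 122*(-⅓ + ⅑)⁴ - 46940 = 122*(-2/9)⁴ - 46940 = 122*(16/6561) - 46940 = 1952/6561 - 46940 = -307971388/6561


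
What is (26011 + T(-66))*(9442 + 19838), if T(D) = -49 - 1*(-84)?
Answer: 762626880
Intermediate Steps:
T(D) = 35 (T(D) = -49 + 84 = 35)
(26011 + T(-66))*(9442 + 19838) = (26011 + 35)*(9442 + 19838) = 26046*29280 = 762626880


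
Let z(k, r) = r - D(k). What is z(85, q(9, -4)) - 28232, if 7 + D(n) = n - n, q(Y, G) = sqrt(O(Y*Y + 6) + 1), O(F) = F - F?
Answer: -28224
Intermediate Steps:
O(F) = 0
q(Y, G) = 1 (q(Y, G) = sqrt(0 + 1) = sqrt(1) = 1)
D(n) = -7 (D(n) = -7 + (n - n) = -7 + 0 = -7)
z(k, r) = 7 + r (z(k, r) = r - 1*(-7) = r + 7 = 7 + r)
z(85, q(9, -4)) - 28232 = (7 + 1) - 28232 = 8 - 28232 = -28224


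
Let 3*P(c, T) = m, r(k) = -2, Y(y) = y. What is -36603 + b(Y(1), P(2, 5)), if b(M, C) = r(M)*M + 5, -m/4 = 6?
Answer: -36600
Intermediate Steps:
m = -24 (m = -4*6 = -24)
P(c, T) = -8 (P(c, T) = (⅓)*(-24) = -8)
b(M, C) = 5 - 2*M (b(M, C) = -2*M + 5 = 5 - 2*M)
-36603 + b(Y(1), P(2, 5)) = -36603 + (5 - 2*1) = -36603 + (5 - 2) = -36603 + 3 = -36600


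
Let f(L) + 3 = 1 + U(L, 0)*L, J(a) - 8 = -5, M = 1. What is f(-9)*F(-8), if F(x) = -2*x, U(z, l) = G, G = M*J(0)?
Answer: -464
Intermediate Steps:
J(a) = 3 (J(a) = 8 - 5 = 3)
G = 3 (G = 1*3 = 3)
U(z, l) = 3
f(L) = -2 + 3*L (f(L) = -3 + (1 + 3*L) = -2 + 3*L)
f(-9)*F(-8) = (-2 + 3*(-9))*(-2*(-8)) = (-2 - 27)*16 = -29*16 = -464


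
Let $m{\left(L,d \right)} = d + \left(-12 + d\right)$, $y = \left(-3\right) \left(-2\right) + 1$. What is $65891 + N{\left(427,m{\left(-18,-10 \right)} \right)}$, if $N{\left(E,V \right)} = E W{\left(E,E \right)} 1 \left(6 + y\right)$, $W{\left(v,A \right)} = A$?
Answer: $2436168$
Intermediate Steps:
$y = 7$ ($y = 6 + 1 = 7$)
$m{\left(L,d \right)} = -12 + 2 d$
$N{\left(E,V \right)} = 13 E^{2}$ ($N{\left(E,V \right)} = E E 1 \left(6 + 7\right) = E^{2} \cdot 1 \cdot 13 = E^{2} \cdot 13 = 13 E^{2}$)
$65891 + N{\left(427,m{\left(-18,-10 \right)} \right)} = 65891 + 13 \cdot 427^{2} = 65891 + 13 \cdot 182329 = 65891 + 2370277 = 2436168$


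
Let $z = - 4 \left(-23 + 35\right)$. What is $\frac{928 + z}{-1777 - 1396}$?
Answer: $- \frac{880}{3173} \approx -0.27734$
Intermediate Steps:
$z = -48$ ($z = \left(-4\right) 12 = -48$)
$\frac{928 + z}{-1777 - 1396} = \frac{928 - 48}{-1777 - 1396} = \frac{880}{-3173} = 880 \left(- \frac{1}{3173}\right) = - \frac{880}{3173}$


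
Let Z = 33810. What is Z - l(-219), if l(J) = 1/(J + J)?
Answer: 14808781/438 ≈ 33810.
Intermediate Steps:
l(J) = 1/(2*J)
Z - l(-219) = 33810 - 1/(2*(-219)) = 33810 - (-1)/(2*219) = 33810 - 1*(-1/438) = 33810 + 1/438 = 14808781/438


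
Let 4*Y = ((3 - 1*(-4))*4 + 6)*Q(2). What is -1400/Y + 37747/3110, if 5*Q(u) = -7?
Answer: 6861699/52870 ≈ 129.78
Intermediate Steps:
Q(u) = -7/5 (Q(u) = (⅕)*(-7) = -7/5)
Y = -119/10 (Y = (((3 - 1*(-4))*4 + 6)*(-7/5))/4 = (((3 + 4)*4 + 6)*(-7/5))/4 = ((7*4 + 6)*(-7/5))/4 = ((28 + 6)*(-7/5))/4 = (34*(-7/5))/4 = (¼)*(-238/5) = -119/10 ≈ -11.900)
-1400/Y + 37747/3110 = -1400/(-119/10) + 37747/3110 = -1400*(-10/119) + 37747*(1/3110) = 2000/17 + 37747/3110 = 6861699/52870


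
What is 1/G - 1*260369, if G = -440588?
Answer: -114715456973/440588 ≈ -2.6037e+5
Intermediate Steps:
1/G - 1*260369 = 1/(-440588) - 1*260369 = -1/440588 - 260369 = -114715456973/440588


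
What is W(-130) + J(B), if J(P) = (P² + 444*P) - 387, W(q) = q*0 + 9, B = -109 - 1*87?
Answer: -48986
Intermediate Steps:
B = -196 (B = -109 - 87 = -196)
W(q) = 9 (W(q) = 0 + 9 = 9)
J(P) = -387 + P² + 444*P
W(-130) + J(B) = 9 + (-387 + (-196)² + 444*(-196)) = 9 + (-387 + 38416 - 87024) = 9 - 48995 = -48986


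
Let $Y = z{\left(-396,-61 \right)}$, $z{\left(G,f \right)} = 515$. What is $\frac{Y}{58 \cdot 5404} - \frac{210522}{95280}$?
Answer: $- \frac{686825649}{311081260} \approx -2.2079$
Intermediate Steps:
$Y = 515$
$\frac{Y}{58 \cdot 5404} - \frac{210522}{95280} = \frac{515}{58 \cdot 5404} - \frac{210522}{95280} = \frac{515}{313432} - \frac{35087}{15880} = - \frac{686825649}{311081260}$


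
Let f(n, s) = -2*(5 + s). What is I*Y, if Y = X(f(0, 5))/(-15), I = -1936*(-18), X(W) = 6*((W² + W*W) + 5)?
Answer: -11221056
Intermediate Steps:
f(n, s) = -10 - 2*s
X(W) = 30 + 12*W² (X(W) = 6*((W² + W²) + 5) = 6*(2*W² + 5) = 6*(5 + 2*W²) = 30 + 12*W²)
I = 34848
Y = -322 (Y = (30 + 12*(-10 - 2*5)²)/(-15) = (30 + 12*(-10 - 10)²)*(-1/15) = (30 + 12*(-20)²)*(-1/15) = (30 + 12*400)*(-1/15) = (30 + 4800)*(-1/15) = 4830*(-1/15) = -322)
I*Y = 34848*(-322) = -11221056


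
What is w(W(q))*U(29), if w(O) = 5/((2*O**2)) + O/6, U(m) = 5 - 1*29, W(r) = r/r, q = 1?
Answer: -64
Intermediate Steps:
W(r) = 1
U(m) = -24 (U(m) = 5 - 29 = -24)
w(O) = O/6 + 5/(2*O**2) (w(O) = 5*(1/(2*O**2)) + O*(1/6) = 5/(2*O**2) + O/6 = O/6 + 5/(2*O**2))
w(W(q))*U(29) = ((1/6)*(15 + 1**3)/1**2)*(-24) = ((1/6)*1*(15 + 1))*(-24) = ((1/6)*1*16)*(-24) = (8/3)*(-24) = -64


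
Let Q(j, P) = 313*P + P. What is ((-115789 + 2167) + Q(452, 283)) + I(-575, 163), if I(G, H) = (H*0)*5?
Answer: -24760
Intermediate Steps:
Q(j, P) = 314*P
I(G, H) = 0 (I(G, H) = 0*5 = 0)
((-115789 + 2167) + Q(452, 283)) + I(-575, 163) = ((-115789 + 2167) + 314*283) + 0 = (-113622 + 88862) + 0 = -24760 + 0 = -24760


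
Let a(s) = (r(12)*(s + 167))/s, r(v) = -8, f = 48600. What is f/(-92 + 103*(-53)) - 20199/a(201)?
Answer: 22393976049/16342144 ≈ 1370.3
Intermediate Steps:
a(s) = (-1336 - 8*s)/s (a(s) = (-8*(s + 167))/s = (-8*(167 + s))/s = (-1336 - 8*s)/s)
f/(-92 + 103*(-53)) - 20199/a(201) = 48600/(-92 + 103*(-53)) - 20199/(-8 - 1336/201) = 48600/(-92 - 5459) - 20199/(-8 - 1336*1/201) = 48600/(-5551) - 20199/(-8 - 1336/201) = 48600*(-1/5551) - 20199/(-2944/201) = -48600/5551 - 20199*(-201/2944) = -48600/5551 + 4059999/2944 = 22393976049/16342144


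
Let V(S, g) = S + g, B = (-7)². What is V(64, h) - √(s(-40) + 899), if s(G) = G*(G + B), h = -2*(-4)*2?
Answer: 80 - 7*√11 ≈ 56.784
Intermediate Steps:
h = 16 (h = 8*2 = 16)
B = 49
s(G) = G*(49 + G) (s(G) = G*(G + 49) = G*(49 + G))
V(64, h) - √(s(-40) + 899) = (64 + 16) - √(-40*(49 - 40) + 899) = 80 - √(-40*9 + 899) = 80 - √(-360 + 899) = 80 - √539 = 80 - 7*√11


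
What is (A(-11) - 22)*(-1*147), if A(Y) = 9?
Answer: 1911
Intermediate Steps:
(A(-11) - 22)*(-1*147) = (9 - 22)*(-1*147) = -13*(-147) = 1911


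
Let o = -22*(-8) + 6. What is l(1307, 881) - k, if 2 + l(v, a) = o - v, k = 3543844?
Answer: -3544971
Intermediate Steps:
o = 182 (o = 176 + 6 = 182)
l(v, a) = 180 - v (l(v, a) = -2 + (182 - v) = 180 - v)
l(1307, 881) - k = (180 - 1*1307) - 1*3543844 = (180 - 1307) - 3543844 = -1127 - 3543844 = -3544971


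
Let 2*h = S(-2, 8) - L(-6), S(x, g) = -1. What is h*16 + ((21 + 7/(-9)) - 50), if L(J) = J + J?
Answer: 524/9 ≈ 58.222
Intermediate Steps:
L(J) = 2*J
h = 11/2 (h = (-1 - 2*(-6))/2 = (-1 - 1*(-12))/2 = (-1 + 12)/2 = (½)*11 = 11/2 ≈ 5.5000)
h*16 + ((21 + 7/(-9)) - 50) = (11/2)*16 + ((21 + 7/(-9)) - 50) = 88 + ((21 + 7*(-⅑)) - 50) = 88 + ((21 - 7/9) - 50) = 88 + (182/9 - 50) = 88 - 268/9 = 524/9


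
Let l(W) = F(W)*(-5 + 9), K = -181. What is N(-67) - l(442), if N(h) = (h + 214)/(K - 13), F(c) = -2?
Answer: 1405/194 ≈ 7.2423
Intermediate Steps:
l(W) = -8 (l(W) = -2*(-5 + 9) = -2*4 = -8)
N(h) = -107/97 - h/194 (N(h) = (h + 214)/(-181 - 13) = (214 + h)/(-194) = (214 + h)*(-1/194) = -107/97 - h/194)
N(-67) - l(442) = (-107/97 - 1/194*(-67)) - 1*(-8) = (-107/97 + 67/194) + 8 = -147/194 + 8 = 1405/194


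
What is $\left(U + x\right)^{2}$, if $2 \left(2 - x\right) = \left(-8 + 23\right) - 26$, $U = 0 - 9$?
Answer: $\frac{9}{4} \approx 2.25$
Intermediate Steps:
$U = -9$
$x = \frac{15}{2}$ ($x = 2 - \frac{\left(-8 + 23\right) - 26}{2} = 2 - \frac{15 - 26}{2} = 2 - - \frac{11}{2} = 2 + \frac{11}{2} = \frac{15}{2} \approx 7.5$)
$\left(U + x\right)^{2} = \left(-9 + \frac{15}{2}\right)^{2} = \left(- \frac{3}{2}\right)^{2} = \frac{9}{4}$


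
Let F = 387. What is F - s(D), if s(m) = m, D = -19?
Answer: 406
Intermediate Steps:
F - s(D) = 387 - 1*(-19) = 387 + 19 = 406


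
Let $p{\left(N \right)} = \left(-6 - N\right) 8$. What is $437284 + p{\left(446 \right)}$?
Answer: $433668$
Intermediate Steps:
$p{\left(N \right)} = -48 - 8 N$
$437284 + p{\left(446 \right)} = 437284 - 3616 = 433668$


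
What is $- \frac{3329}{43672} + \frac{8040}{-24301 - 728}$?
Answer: $- \frac{1405969}{3537432} \approx -0.39745$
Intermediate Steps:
$- \frac{3329}{43672} + \frac{8040}{-24301 - 728} = \left(-3329\right) \frac{1}{43672} + \frac{8040}{-24301 - 728} = - \frac{3329}{43672} + \frac{8040}{-25029} = - \frac{3329}{43672} + 8040 \left(- \frac{1}{25029}\right) = - \frac{3329}{43672} - \frac{2680}{8343} = - \frac{1405969}{3537432}$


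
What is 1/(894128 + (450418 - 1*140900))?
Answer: 1/1203646 ≈ 8.3081e-7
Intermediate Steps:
1/(894128 + (450418 - 1*140900)) = 1/(894128 + (450418 - 140900)) = 1/(894128 + 309518) = 1/1203646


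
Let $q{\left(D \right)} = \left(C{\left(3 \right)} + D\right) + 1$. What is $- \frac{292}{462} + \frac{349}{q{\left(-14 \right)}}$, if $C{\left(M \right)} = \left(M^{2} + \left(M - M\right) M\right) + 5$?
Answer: $\frac{80473}{231} \approx 348.37$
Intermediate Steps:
$C{\left(M \right)} = 5 + M^{2}$ ($C{\left(M \right)} = \left(M^{2} + 0 M\right) + 5 = \left(M^{2} + 0\right) + 5 = M^{2} + 5 = 5 + M^{2}$)
$q{\left(D \right)} = 15 + D$ ($q{\left(D \right)} = \left(\left(5 + 3^{2}\right) + D\right) + 1 = \left(\left(5 + 9\right) + D\right) + 1 = \left(14 + D\right) + 1 = 15 + D$)
$- \frac{292}{462} + \frac{349}{q{\left(-14 \right)}} = - \frac{292}{462} + \frac{349}{15 - 14} = \left(-292\right) \frac{1}{462} + \frac{349}{1} = - \frac{146}{231} + 349 \cdot 1 = - \frac{146}{231} + 349 = \frac{80473}{231}$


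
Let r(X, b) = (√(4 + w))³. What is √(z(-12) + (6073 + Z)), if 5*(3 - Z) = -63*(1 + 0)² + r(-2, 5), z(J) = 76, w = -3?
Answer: √154110/5 ≈ 78.514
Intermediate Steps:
r(X, b) = 1 (r(X, b) = (√(4 - 3))³ = (√1)³ = 1³ = 1)
Z = 77/5 (Z = 3 - (-63*(1 + 0)² + 1)/5 = 3 - (-63*1² + 1)/5 = 3 - (-63*1 + 1)/5 = 3 - (-63 + 1)/5 = 3 - ⅕*(-62) = 3 + 62/5 = 77/5 ≈ 15.400)
√(z(-12) + (6073 + Z)) = √(76 + (6073 + 77/5)) = √(76 + 30442/5) = √(30822/5) = √154110/5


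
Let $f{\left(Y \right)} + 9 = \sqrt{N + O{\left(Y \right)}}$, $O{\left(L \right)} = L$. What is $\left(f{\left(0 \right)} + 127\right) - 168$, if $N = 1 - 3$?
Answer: $-50 + i \sqrt{2} \approx -50.0 + 1.4142 i$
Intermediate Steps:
$N = -2$ ($N = 1 - 3 = -2$)
$f{\left(Y \right)} = -9 + \sqrt{-2 + Y}$
$\left(f{\left(0 \right)} + 127\right) - 168 = \left(\left(-9 + \sqrt{-2 + 0}\right) + 127\right) - 168 = \left(\left(-9 + \sqrt{-2}\right) + 127\right) - 168 = \left(\left(-9 + i \sqrt{2}\right) + 127\right) - 168 = \left(118 + i \sqrt{2}\right) - 168 = -50 + i \sqrt{2}$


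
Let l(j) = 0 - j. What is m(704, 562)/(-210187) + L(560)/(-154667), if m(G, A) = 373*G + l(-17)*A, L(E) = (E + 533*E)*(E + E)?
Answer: -70438930942982/32508992729 ≈ -2166.8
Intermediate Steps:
l(j) = -j
L(E) = 1068*E² (L(E) = (534*E)*(2*E) = 1068*E²)
m(G, A) = 17*A + 373*G (m(G, A) = 373*G + (-1*(-17))*A = 373*G + 17*A = 17*A + 373*G)
m(704, 562)/(-210187) + L(560)/(-154667) = (17*562 + 373*704)/(-210187) + (1068*560²)/(-154667) = (9554 + 262592)*(-1/210187) + (1068*313600)*(-1/154667) = 272146*(-1/210187) + 334924800*(-1/154667) = -272146/210187 - 334924800/154667 = -70438930942982/32508992729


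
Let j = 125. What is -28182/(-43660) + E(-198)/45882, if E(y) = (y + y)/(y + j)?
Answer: 2622491267/4062060910 ≈ 0.64561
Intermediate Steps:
E(y) = 2*y/(125 + y) (E(y) = (y + y)/(y + 125) = (2*y)/(125 + y) = 2*y/(125 + y))
-28182/(-43660) + E(-198)/45882 = -28182/(-43660) + (2*(-198)/(125 - 198))/45882 = -28182*(-1/43660) + (2*(-198)/(-73))*(1/45882) = 14091/21830 + (2*(-198)*(-1/73))*(1/45882) = 14091/21830 + (396/73)*(1/45882) = 14091/21830 + 22/186077 = 2622491267/4062060910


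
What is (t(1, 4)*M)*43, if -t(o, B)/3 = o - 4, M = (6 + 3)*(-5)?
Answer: -17415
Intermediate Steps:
M = -45 (M = 9*(-5) = -45)
t(o, B) = 12 - 3*o (t(o, B) = -3*(o - 4) = -3*(-4 + o) = 12 - 3*o)
(t(1, 4)*M)*43 = ((12 - 3*1)*(-45))*43 = ((12 - 3)*(-45))*43 = (9*(-45))*43 = -405*43 = -17415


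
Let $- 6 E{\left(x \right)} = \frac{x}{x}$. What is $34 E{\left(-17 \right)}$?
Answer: $- \frac{17}{3} \approx -5.6667$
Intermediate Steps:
$E{\left(x \right)} = - \frac{1}{6}$ ($E{\left(x \right)} = - \frac{x \frac{1}{x}}{6} = \left(- \frac{1}{6}\right) 1 = - \frac{1}{6}$)
$34 E{\left(-17 \right)} = 34 \left(- \frac{1}{6}\right) = - \frac{17}{3}$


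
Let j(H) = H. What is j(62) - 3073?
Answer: -3011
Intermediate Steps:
j(62) - 3073 = 62 - 3073 = -3011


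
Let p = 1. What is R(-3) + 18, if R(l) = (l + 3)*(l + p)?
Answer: 18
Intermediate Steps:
R(l) = (1 + l)*(3 + l) (R(l) = (l + 3)*(l + 1) = (3 + l)*(1 + l) = (1 + l)*(3 + l))
R(-3) + 18 = (3 + (-3)² + 4*(-3)) + 18 = (3 + 9 - 12) + 18 = 0 + 18 = 18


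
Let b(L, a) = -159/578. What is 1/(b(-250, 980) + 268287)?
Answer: 578/155069727 ≈ 3.7274e-6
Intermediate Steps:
b(L, a) = -159/578 (b(L, a) = -159*1/578 = -159/578)
1/(b(-250, 980) + 268287) = 1/(-159/578 + 268287) = 1/(155069727/578) = 578/155069727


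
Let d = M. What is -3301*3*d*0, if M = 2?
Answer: 0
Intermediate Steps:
d = 2
-3301*3*d*0 = -3301*3*2*0 = -19806*0 = -3301*0 = 0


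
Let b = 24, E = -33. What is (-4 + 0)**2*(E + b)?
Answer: -144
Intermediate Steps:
(-4 + 0)**2*(E + b) = (-4 + 0)**2*(-33 + 24) = (-4)**2*(-9) = 16*(-9) = -144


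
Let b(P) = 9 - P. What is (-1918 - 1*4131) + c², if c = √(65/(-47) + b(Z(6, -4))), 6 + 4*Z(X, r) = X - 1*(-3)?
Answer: -1135921/188 ≈ -6042.1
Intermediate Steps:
Z(X, r) = -¾ + X/4 (Z(X, r) = -3/2 + (X - 1*(-3))/4 = -3/2 + (X + 3)/4 = -3/2 + (3 + X)/4 = -3/2 + (¾ + X/4) = -¾ + X/4)
c = √60677/94 (c = √(65/(-47) + (9 - (-¾ + (¼)*6))) = √(65*(-1/47) + (9 - (-¾ + 3/2))) = √(-65/47 + (9 - 1*¾)) = √(-65/47 + (9 - ¾)) = √(-65/47 + 33/4) = √(1291/188) = √60677/94 ≈ 2.6205)
(-1918 - 1*4131) + c² = (-1918 - 1*4131) + (√60677/94)² = (-1918 - 4131) + 1291/188 = -6049 + 1291/188 = -1135921/188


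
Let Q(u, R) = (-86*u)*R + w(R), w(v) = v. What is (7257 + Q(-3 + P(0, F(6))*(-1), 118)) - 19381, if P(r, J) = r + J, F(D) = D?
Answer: 79326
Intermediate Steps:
P(r, J) = J + r
Q(u, R) = R - 86*R*u (Q(u, R) = (-86*u)*R + R = -86*R*u + R = R - 86*R*u)
(7257 + Q(-3 + P(0, F(6))*(-1), 118)) - 19381 = (7257 + 118*(1 - 86*(-3 + (6 + 0)*(-1)))) - 19381 = (7257 + 118*(1 - 86*(-3 + 6*(-1)))) - 19381 = (7257 + 118*(1 - 86*(-3 - 6))) - 19381 = (7257 + 118*(1 - 86*(-9))) - 19381 = (7257 + 118*(1 + 774)) - 19381 = (7257 + 118*775) - 19381 = (7257 + 91450) - 19381 = 98707 - 19381 = 79326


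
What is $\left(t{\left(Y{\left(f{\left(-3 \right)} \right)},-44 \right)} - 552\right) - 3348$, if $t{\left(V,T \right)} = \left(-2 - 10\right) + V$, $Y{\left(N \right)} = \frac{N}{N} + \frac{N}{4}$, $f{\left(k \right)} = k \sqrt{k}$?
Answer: $-3911 - \frac{3 i \sqrt{3}}{4} \approx -3911.0 - 1.299 i$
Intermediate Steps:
$f{\left(k \right)} = k^{\frac{3}{2}}$
$Y{\left(N \right)} = 1 + \frac{N}{4}$ ($Y{\left(N \right)} = 1 + N \frac{1}{4} = 1 + \frac{N}{4}$)
$t{\left(V,T \right)} = -12 + V$
$\left(t{\left(Y{\left(f{\left(-3 \right)} \right)},-44 \right)} - 552\right) - 3348 = \left(\left(-12 + \left(1 + \frac{\left(-3\right)^{\frac{3}{2}}}{4}\right)\right) - 552\right) - 3348 = \left(\left(-12 + \left(1 + \frac{\left(-3\right) i \sqrt{3}}{4}\right)\right) - 552\right) - 3348 = \left(\left(-12 + \left(1 - \frac{3 i \sqrt{3}}{4}\right)\right) - 552\right) - 3348 = \left(\left(-11 - \frac{3 i \sqrt{3}}{4}\right) - 552\right) - 3348 = \left(-563 - \frac{3 i \sqrt{3}}{4}\right) - 3348 = -3911 - \frac{3 i \sqrt{3}}{4}$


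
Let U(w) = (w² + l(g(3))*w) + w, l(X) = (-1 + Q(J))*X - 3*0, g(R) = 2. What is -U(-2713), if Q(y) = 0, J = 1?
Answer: -7363082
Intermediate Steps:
l(X) = -X (l(X) = (-1 + 0)*X - 3*0 = -X + 0 = -X)
U(w) = w² - w (U(w) = (w² + (-1*2)*w) + w = (w² - 2*w) + w = w² - w)
-U(-2713) = -(-2713)*(-1 - 2713) = -(-2713)*(-2714) = -1*7363082 = -7363082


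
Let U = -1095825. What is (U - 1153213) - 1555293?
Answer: -3804331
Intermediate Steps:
(U - 1153213) - 1555293 = (-1095825 - 1153213) - 1555293 = -2249038 - 1555293 = -3804331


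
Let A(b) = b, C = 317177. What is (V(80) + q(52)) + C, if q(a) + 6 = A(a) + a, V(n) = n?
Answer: 317355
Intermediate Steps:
q(a) = -6 + 2*a (q(a) = -6 + (a + a) = -6 + 2*a)
(V(80) + q(52)) + C = (80 + (-6 + 2*52)) + 317177 = (80 + (-6 + 104)) + 317177 = (80 + 98) + 317177 = 178 + 317177 = 317355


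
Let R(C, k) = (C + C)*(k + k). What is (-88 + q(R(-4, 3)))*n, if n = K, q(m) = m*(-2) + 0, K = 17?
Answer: 136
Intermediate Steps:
R(C, k) = 4*C*k (R(C, k) = (2*C)*(2*k) = 4*C*k)
q(m) = -2*m (q(m) = -2*m + 0 = -2*m)
n = 17
(-88 + q(R(-4, 3)))*n = (-88 - 8*(-4)*3)*17 = (-88 - 2*(-48))*17 = (-88 + 96)*17 = 8*17 = 136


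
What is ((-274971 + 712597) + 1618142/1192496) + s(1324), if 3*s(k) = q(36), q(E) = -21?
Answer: 260930262583/596248 ≈ 4.3762e+5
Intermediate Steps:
s(k) = -7 (s(k) = (⅓)*(-21) = -7)
((-274971 + 712597) + 1618142/1192496) + s(1324) = ((-274971 + 712597) + 1618142/1192496) - 7 = (437626 + 1618142*(1/1192496)) - 7 = (437626 + 809071/596248) - 7 = 260934436319/596248 - 7 = 260930262583/596248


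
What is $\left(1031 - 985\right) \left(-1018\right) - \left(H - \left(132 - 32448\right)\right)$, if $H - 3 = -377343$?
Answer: $298196$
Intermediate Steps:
$H = -377340$ ($H = 3 - 377343 = -377340$)
$\left(1031 - 985\right) \left(-1018\right) - \left(H - \left(132 - 32448\right)\right) = \left(1031 - 985\right) \left(-1018\right) - \left(-377340 - \left(132 - 32448\right)\right) = 46 \left(-1018\right) - \left(-377340 - \left(132 - 32448\right)\right) = -46828 - \left(-377340 - -32316\right) = -46828 - \left(-377340 + 32316\right) = -46828 - -345024 = -46828 + 345024 = 298196$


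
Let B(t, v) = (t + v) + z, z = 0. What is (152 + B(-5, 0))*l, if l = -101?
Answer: -14847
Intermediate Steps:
B(t, v) = t + v (B(t, v) = (t + v) + 0 = t + v)
(152 + B(-5, 0))*l = (152 + (-5 + 0))*(-101) = (152 - 5)*(-101) = 147*(-101) = -14847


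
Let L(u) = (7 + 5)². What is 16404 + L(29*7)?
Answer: 16548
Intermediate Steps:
L(u) = 144 (L(u) = 12² = 144)
16404 + L(29*7) = 16404 + 144 = 16548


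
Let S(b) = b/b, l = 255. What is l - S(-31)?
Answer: 254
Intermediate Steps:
S(b) = 1
l - S(-31) = 255 - 1*1 = 255 - 1 = 254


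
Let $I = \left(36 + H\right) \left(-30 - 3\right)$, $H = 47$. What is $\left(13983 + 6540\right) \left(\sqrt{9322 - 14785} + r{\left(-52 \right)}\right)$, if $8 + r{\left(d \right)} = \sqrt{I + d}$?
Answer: $-164184 + 20523 i \sqrt{2791} + 61569 i \sqrt{607} \approx -1.6418 \cdot 10^{5} + 2.6011 \cdot 10^{6} i$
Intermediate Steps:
$I = -2739$ ($I = \left(36 + 47\right) \left(-30 - 3\right) = 83 \left(-33\right) = -2739$)
$r{\left(d \right)} = -8 + \sqrt{-2739 + d}$
$\left(13983 + 6540\right) \left(\sqrt{9322 - 14785} + r{\left(-52 \right)}\right) = \left(13983 + 6540\right) \left(\sqrt{9322 - 14785} - \left(8 - \sqrt{-2739 - 52}\right)\right) = 20523 \left(\sqrt{-5463} - \left(8 - \sqrt{-2791}\right)\right) = 20523 \left(3 i \sqrt{607} - \left(8 - i \sqrt{2791}\right)\right) = 20523 \left(-8 + i \sqrt{2791} + 3 i \sqrt{607}\right) = -164184 + 20523 i \sqrt{2791} + 61569 i \sqrt{607}$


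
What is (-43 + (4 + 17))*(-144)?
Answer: 3168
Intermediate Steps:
(-43 + (4 + 17))*(-144) = (-43 + 21)*(-144) = -22*(-144) = 3168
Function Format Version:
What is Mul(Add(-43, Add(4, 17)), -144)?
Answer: 3168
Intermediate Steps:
Mul(Add(-43, Add(4, 17)), -144) = Mul(Add(-43, 21), -144) = Mul(-22, -144) = 3168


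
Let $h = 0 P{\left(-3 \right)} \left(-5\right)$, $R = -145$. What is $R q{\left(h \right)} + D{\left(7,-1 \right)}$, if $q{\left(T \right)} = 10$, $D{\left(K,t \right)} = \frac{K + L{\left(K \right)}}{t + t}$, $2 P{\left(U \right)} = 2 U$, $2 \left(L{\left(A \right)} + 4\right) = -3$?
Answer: $- \frac{5803}{4} \approx -1450.8$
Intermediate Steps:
$L{\left(A \right)} = - \frac{11}{2}$ ($L{\left(A \right)} = -4 + \frac{1}{2} \left(-3\right) = -4 - \frac{3}{2} = - \frac{11}{2}$)
$P{\left(U \right)} = U$ ($P{\left(U \right)} = \frac{2 U}{2} = U$)
$D{\left(K,t \right)} = \frac{- \frac{11}{2} + K}{2 t}$ ($D{\left(K,t \right)} = \frac{K - \frac{11}{2}}{t + t} = \frac{- \frac{11}{2} + K}{2 t}$)
$h = 0$ ($h = 0 \left(-3\right) \left(-5\right) = 0 \left(-5\right) = 0$)
$R q{\left(h \right)} + D{\left(7,-1 \right)} = \left(-145\right) 10 + \frac{-11 + 2 \cdot 7}{4 \left(-1\right)} = -1450 + \frac{1}{4} \left(-1\right) \left(-11 + 14\right) = -1450 + \frac{1}{4} \left(-1\right) 3 = -1450 - \frac{3}{4} = - \frac{5803}{4}$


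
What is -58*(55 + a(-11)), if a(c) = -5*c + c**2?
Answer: -13398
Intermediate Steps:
a(c) = c**2 - 5*c
-58*(55 + a(-11)) = -58*(55 - 11*(-5 - 11)) = -58*(55 - 11*(-16)) = -58*(55 + 176) = -58*231 = -13398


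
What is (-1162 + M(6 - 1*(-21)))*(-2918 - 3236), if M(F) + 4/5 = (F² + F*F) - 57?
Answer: -7329414/5 ≈ -1.4659e+6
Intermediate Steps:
M(F) = -289/5 + 2*F² (M(F) = -⅘ + ((F² + F*F) - 57) = -⅘ + ((F² + F²) - 57) = -⅘ + (2*F² - 57) = -⅘ + (-57 + 2*F²) = -289/5 + 2*F²)
(-1162 + M(6 - 1*(-21)))*(-2918 - 3236) = (-1162 + (-289/5 + 2*(6 - 1*(-21))²))*(-2918 - 3236) = (-1162 + (-289/5 + 2*(6 + 21)²))*(-6154) = (-1162 + (-289/5 + 2*27²))*(-6154) = (-1162 + (-289/5 + 2*729))*(-6154) = (-1162 + (-289/5 + 1458))*(-6154) = (-1162 + 7001/5)*(-6154) = (1191/5)*(-6154) = -7329414/5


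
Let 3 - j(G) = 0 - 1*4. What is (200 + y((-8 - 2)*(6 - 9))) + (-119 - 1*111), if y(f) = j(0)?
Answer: -23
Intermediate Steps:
j(G) = 7 (j(G) = 3 - (0 - 1*4) = 3 - (0 - 4) = 3 - 1*(-4) = 3 + 4 = 7)
y(f) = 7
(200 + y((-8 - 2)*(6 - 9))) + (-119 - 1*111) = (200 + 7) + (-119 - 1*111) = 207 + (-119 - 111) = 207 - 230 = -23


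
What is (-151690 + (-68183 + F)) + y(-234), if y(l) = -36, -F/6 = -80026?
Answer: 260247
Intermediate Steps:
F = 480156 (F = -6*(-80026) = 480156)
(-151690 + (-68183 + F)) + y(-234) = (-151690 + (-68183 + 480156)) - 36 = (-151690 + 411973) - 36 = 260283 - 36 = 260247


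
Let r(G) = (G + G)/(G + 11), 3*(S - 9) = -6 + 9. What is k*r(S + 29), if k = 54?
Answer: 2106/25 ≈ 84.240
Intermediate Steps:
S = 10 (S = 9 + (-6 + 9)/3 = 9 + (⅓)*3 = 9 + 1 = 10)
r(G) = 2*G/(11 + G) (r(G) = (2*G)/(11 + G) = 2*G/(11 + G))
k*r(S + 29) = 54*(2*(10 + 29)/(11 + (10 + 29))) = 54*(2*39/(11 + 39)) = 54*(2*39/50) = 54*(2*39*(1/50)) = 54*(39/25) = 2106/25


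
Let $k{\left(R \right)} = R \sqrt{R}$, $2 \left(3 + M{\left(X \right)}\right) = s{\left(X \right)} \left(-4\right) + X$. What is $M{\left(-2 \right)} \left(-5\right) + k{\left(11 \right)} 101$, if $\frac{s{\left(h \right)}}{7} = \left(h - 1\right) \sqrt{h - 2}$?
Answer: $20 - 420 i + 1111 \sqrt{11} \approx 3704.8 - 420.0 i$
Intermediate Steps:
$s{\left(h \right)} = 7 \sqrt{-2 + h} \left(-1 + h\right)$ ($s{\left(h \right)} = 7 \left(h - 1\right) \sqrt{h - 2} = 7 \left(-1 + h\right) \sqrt{-2 + h} = 7 \sqrt{-2 + h} \left(-1 + h\right)$)
$M{\left(X \right)} = -3 + \frac{X}{2} - 14 \sqrt{-2 + X} \left(-1 + X\right)$ ($M{\left(X \right)} = -3 + \frac{7 \sqrt{-2 + X} \left(-1 + X\right) \left(-4\right) + X}{2} = -3 + \frac{- 28 \sqrt{-2 + X} \left(-1 + X\right) + X}{2} = -3 + \frac{X - 28 \sqrt{-2 + X} \left(-1 + X\right)}{2} = -3 + \left(\frac{X}{2} - 14 \sqrt{-2 + X} \left(-1 + X\right)\right) = -3 + \frac{X}{2} - 14 \sqrt{-2 + X} \left(-1 + X\right)$)
$k{\left(R \right)} = R^{\frac{3}{2}}$
$M{\left(-2 \right)} \left(-5\right) + k{\left(11 \right)} 101 = \left(-3 + \frac{1}{2} \left(-2\right) + 14 \sqrt{-2 - 2} \left(1 - -2\right)\right) \left(-5\right) + 11^{\frac{3}{2}} \cdot 101 = \left(-3 - 1 + 14 \sqrt{-4} \left(1 + 2\right)\right) \left(-5\right) + 11 \sqrt{11} \cdot 101 = \left(-3 - 1 + 14 \cdot 2 i 3\right) \left(-5\right) + 1111 \sqrt{11} = \left(-3 - 1 + 84 i\right) \left(-5\right) + 1111 \sqrt{11} = \left(-4 + 84 i\right) \left(-5\right) + 1111 \sqrt{11} = \left(20 - 420 i\right) + 1111 \sqrt{11} = 20 - 420 i + 1111 \sqrt{11}$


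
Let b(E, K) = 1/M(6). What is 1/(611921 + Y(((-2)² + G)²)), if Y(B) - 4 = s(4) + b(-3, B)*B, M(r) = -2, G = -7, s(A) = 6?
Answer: 2/1223853 ≈ 1.6342e-6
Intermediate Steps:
b(E, K) = -½ (b(E, K) = 1/(-2) = 1*(-½) = -½)
Y(B) = 10 - B/2 (Y(B) = 4 + (6 - B/2) = 10 - B/2)
1/(611921 + Y(((-2)² + G)²)) = 1/(611921 + (10 - ((-2)² - 7)²/2)) = 1/(611921 + (10 - (4 - 7)²/2)) = 1/(611921 + (10 - ½*(-3)²)) = 1/(611921 + (10 - ½*9)) = 1/(611921 + (10 - 9/2)) = 1/(611921 + 11/2) = 1/(1223853/2) = 2/1223853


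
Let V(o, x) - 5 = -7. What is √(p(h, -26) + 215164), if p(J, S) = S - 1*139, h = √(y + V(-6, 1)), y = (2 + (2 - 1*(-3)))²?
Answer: √214999 ≈ 463.68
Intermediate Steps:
V(o, x) = -2 (V(o, x) = 5 - 7 = -2)
y = 49 (y = (2 + (2 + 3))² = (2 + 5)² = 7² = 49)
h = √47 (h = √(49 - 2) = √47 ≈ 6.8557)
p(J, S) = -139 + S (p(J, S) = S - 139 = -139 + S)
√(p(h, -26) + 215164) = √((-139 - 26) + 215164) = √(-165 + 215164) = √214999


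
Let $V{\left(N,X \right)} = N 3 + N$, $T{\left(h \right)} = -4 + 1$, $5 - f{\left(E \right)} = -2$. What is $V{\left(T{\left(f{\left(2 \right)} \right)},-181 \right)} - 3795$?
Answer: $-3807$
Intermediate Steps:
$f{\left(E \right)} = 7$ ($f{\left(E \right)} = 5 - -2 = 5 + 2 = 7$)
$T{\left(h \right)} = -3$
$V{\left(N,X \right)} = 4 N$ ($V{\left(N,X \right)} = 3 N + N = 4 N$)
$V{\left(T{\left(f{\left(2 \right)} \right)},-181 \right)} - 3795 = 4 \left(-3\right) - 3795 = -12 - 3795 = -3807$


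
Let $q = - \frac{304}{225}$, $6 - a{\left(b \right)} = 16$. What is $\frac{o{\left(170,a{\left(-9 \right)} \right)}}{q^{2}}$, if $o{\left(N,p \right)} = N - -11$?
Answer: $\frac{9163125}{92416} \approx 99.151$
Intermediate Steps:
$a{\left(b \right)} = -10$ ($a{\left(b \right)} = 6 - 16 = -10$)
$o{\left(N,p \right)} = 11 + N$ ($o{\left(N,p \right)} = N + 11 = 11 + N$)
$q = - \frac{304}{225}$ ($q = \left(-304\right) \frac{1}{225} = - \frac{304}{225} \approx -1.3511$)
$\frac{o{\left(170,a{\left(-9 \right)} \right)}}{q^{2}} = \frac{11 + 170}{\left(- \frac{304}{225}\right)^{2}} = \frac{181}{\frac{92416}{50625}} = 181 \cdot \frac{50625}{92416} = \frac{9163125}{92416}$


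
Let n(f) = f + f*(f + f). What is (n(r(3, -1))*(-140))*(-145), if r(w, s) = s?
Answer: 20300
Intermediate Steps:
n(f) = f + 2*f² (n(f) = f + f*(2*f) = f + 2*f²)
(n(r(3, -1))*(-140))*(-145) = (-(1 + 2*(-1))*(-140))*(-145) = (-(1 - 2)*(-140))*(-145) = (-1*(-1)*(-140))*(-145) = (1*(-140))*(-145) = -140*(-145) = 20300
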